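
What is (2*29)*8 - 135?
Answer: 329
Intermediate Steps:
(2*29)*8 - 135 = 58*8 - 135 = 464 - 135 = 329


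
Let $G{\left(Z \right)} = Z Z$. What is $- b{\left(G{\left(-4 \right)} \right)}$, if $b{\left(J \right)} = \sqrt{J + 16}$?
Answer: $- 4 \sqrt{2} \approx -5.6569$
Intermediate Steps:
$G{\left(Z \right)} = Z^{2}$
$b{\left(J \right)} = \sqrt{16 + J}$
$- b{\left(G{\left(-4 \right)} \right)} = - \sqrt{16 + \left(-4\right)^{2}} = - \sqrt{16 + 16} = - \sqrt{32} = - 4 \sqrt{2}$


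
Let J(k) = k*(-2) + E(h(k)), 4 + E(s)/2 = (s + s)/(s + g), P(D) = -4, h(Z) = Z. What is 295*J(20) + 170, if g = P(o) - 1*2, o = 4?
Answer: -86130/7 ≈ -12304.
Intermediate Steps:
g = -6 (g = -4 - 1*2 = -4 - 2 = -6)
E(s) = -8 + 4*s/(-6 + s) (E(s) = -8 + 2*((s + s)/(s - 6)) = -8 + 2*((2*s)/(-6 + s)) = -8 + 2*(2*s/(-6 + s)) = -8 + 4*s/(-6 + s))
J(k) = -2*k + 4*(12 - k)/(-6 + k) (J(k) = k*(-2) + 4*(12 - k)/(-6 + k) = -2*k + 4*(12 - k)/(-6 + k))
295*J(20) + 170 = 295*(2*(24 - 1*20² + 4*20)/(-6 + 20)) + 170 = 295*(2*(24 - 1*400 + 80)/14) + 170 = 295*(2*(1/14)*(24 - 400 + 80)) + 170 = 295*(2*(1/14)*(-296)) + 170 = 295*(-296/7) + 170 = -87320/7 + 170 = -86130/7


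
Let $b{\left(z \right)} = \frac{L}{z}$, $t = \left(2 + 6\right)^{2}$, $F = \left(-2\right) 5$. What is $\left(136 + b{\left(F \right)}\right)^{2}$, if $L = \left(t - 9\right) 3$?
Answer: $\frac{57121}{4} \approx 14280.0$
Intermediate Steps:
$F = -10$
$t = 64$ ($t = 8^{2} = 64$)
$L = 165$ ($L = \left(64 - 9\right) 3 = 55 \cdot 3 = 165$)
$b{\left(z \right)} = \frac{165}{z}$
$\left(136 + b{\left(F \right)}\right)^{2} = \left(136 + \frac{165}{-10}\right)^{2} = \left(136 + 165 \left(- \frac{1}{10}\right)\right)^{2} = \left(136 - \frac{33}{2}\right)^{2} = \left(\frac{239}{2}\right)^{2} = \frac{57121}{4}$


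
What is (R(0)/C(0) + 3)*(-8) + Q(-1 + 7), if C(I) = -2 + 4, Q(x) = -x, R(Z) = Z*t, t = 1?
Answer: -30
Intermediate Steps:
R(Z) = Z (R(Z) = Z*1 = Z)
C(I) = 2
(R(0)/C(0) + 3)*(-8) + Q(-1 + 7) = (0/2 + 3)*(-8) - (-1 + 7) = (0*(½) + 3)*(-8) - 1*6 = (0 + 3)*(-8) - 6 = 3*(-8) - 6 = -24 - 6 = -30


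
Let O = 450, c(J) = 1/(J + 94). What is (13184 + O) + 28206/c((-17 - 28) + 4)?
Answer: 1508552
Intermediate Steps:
c(J) = 1/(94 + J)
(13184 + O) + 28206/c((-17 - 28) + 4) = (13184 + 450) + 28206/(1/(94 + ((-17 - 28) + 4))) = 13634 + 28206/(1/(94 + (-45 + 4))) = 13634 + 28206/(1/(94 - 41)) = 13634 + 28206/(1/53) = 13634 + 28206*53 = 13634 + 1494918 = 1508552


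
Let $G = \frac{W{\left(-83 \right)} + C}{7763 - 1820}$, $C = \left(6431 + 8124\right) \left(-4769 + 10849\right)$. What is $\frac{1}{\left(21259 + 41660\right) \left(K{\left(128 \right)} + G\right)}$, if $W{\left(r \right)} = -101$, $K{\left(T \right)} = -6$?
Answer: $\frac{1981}{1855243077693} \approx 1.0678 \cdot 10^{-9}$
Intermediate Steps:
$C = 88494400$ ($C = 14555 \cdot 6080 = 88494400$)
$G = \frac{88494299}{5943}$ ($G = \frac{-101 + 88494400}{7763 - 1820} = \frac{88494299}{5943} \approx 14891.0$)
$\frac{1}{\left(21259 + 41660\right) \left(K{\left(128 \right)} + G\right)} = \frac{1}{\left(21259 + 41660\right) \left(-6 + \frac{88494299}{5943}\right)} = \frac{1}{62919 \cdot \frac{88458641}{5943}} = \frac{1}{\frac{1855243077693}{1981}} = \frac{1981}{1855243077693}$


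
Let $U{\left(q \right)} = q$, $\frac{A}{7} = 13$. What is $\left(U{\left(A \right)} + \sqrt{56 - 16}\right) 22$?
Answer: $2002 + 44 \sqrt{10} \approx 2141.1$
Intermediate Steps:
$A = 91$ ($A = 7 \cdot 13 = 91$)
$\left(U{\left(A \right)} + \sqrt{56 - 16}\right) 22 = \left(91 + \sqrt{56 - 16}\right) 22 = \left(91 + \sqrt{40}\right) 22 = \left(91 + 2 \sqrt{10}\right) 22 = 2002 + 44 \sqrt{10}$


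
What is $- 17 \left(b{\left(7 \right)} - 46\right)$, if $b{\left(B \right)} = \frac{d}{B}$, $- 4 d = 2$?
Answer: $\frac{10965}{14} \approx 783.21$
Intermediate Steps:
$d = - \frac{1}{2}$ ($d = \left(- \frac{1}{4}\right) 2 = - \frac{1}{2} \approx -0.5$)
$b{\left(B \right)} = - \frac{1}{2 B}$
$- 17 \left(b{\left(7 \right)} - 46\right) = - 17 \left(- \frac{1}{2 \cdot 7} - 46\right) = - 17 \left(\left(- \frac{1}{2}\right) \frac{1}{7} - 46\right) = - 17 \left(- \frac{1}{14} - 46\right) = \left(-17\right) \left(- \frac{645}{14}\right) = \frac{10965}{14}$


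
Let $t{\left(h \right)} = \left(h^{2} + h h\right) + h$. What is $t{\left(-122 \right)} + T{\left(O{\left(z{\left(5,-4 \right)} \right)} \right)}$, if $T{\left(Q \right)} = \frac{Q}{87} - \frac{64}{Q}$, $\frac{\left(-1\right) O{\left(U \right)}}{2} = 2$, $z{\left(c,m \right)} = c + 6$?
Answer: $\frac{2580590}{87} \approx 29662.0$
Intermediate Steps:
$z{\left(c,m \right)} = 6 + c$
$O{\left(U \right)} = -4$ ($O{\left(U \right)} = \left(-2\right) 2 = -4$)
$T{\left(Q \right)} = - \frac{64}{Q} + \frac{Q}{87}$ ($T{\left(Q \right)} = Q \frac{1}{87} - \frac{64}{Q} = \frac{Q}{87} - \frac{64}{Q} = - \frac{64}{Q} + \frac{Q}{87}$)
$t{\left(h \right)} = h + 2 h^{2}$ ($t{\left(h \right)} = \left(h^{2} + h^{2}\right) + h = 2 h^{2} + h = h + 2 h^{2}$)
$t{\left(-122 \right)} + T{\left(O{\left(z{\left(5,-4 \right)} \right)} \right)} = - 122 \left(1 + 2 \left(-122\right)\right) + \left(- \frac{64}{-4} + \frac{1}{87} \left(-4\right)\right) = - 122 \left(1 - 244\right) - - \frac{1388}{87} = \left(-122\right) \left(-243\right) + \left(16 - \frac{4}{87}\right) = 29646 + \frac{1388}{87} = \frac{2580590}{87}$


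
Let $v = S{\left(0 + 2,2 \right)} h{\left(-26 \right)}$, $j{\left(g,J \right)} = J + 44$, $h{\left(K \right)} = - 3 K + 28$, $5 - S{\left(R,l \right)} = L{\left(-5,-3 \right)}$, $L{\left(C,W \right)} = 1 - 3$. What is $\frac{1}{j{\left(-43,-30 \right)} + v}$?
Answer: $\frac{1}{756} \approx 0.0013228$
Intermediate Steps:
$L{\left(C,W \right)} = -2$
$S{\left(R,l \right)} = 7$ ($S{\left(R,l \right)} = 5 - -2 = 5 + 2 = 7$)
$h{\left(K \right)} = 28 - 3 K$
$j{\left(g,J \right)} = 44 + J$
$v = 742$ ($v = 7 \left(28 - -78\right) = 7 \left(28 + 78\right) = 7 \cdot 106 = 742$)
$\frac{1}{j{\left(-43,-30 \right)} + v} = \frac{1}{\left(44 - 30\right) + 742} = \frac{1}{14 + 742} = \frac{1}{756}$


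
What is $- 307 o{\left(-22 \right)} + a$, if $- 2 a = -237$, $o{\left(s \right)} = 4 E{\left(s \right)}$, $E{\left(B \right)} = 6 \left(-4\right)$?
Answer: $\frac{59181}{2} \approx 29591.0$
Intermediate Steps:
$E{\left(B \right)} = -24$
$o{\left(s \right)} = -96$ ($o{\left(s \right)} = 4 \left(-24\right) = -96$)
$a = \frac{237}{2}$ ($a = \left(- \frac{1}{2}\right) \left(-237\right) = \frac{237}{2} \approx 118.5$)
$- 307 o{\left(-22 \right)} + a = \left(-307\right) \left(-96\right) + \frac{237}{2} = 29472 + \frac{237}{2} = \frac{59181}{2}$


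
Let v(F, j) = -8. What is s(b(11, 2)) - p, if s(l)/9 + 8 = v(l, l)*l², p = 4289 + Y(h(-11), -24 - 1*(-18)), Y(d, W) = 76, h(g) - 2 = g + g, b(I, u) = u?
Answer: -4725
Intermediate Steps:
h(g) = 2 + 2*g (h(g) = 2 + (g + g) = 2 + 2*g)
p = 4365 (p = 4289 + 76 = 4365)
s(l) = -72 - 72*l² (s(l) = -72 + 9*(-8*l²) = -72 - 72*l²)
s(b(11, 2)) - p = (-72 - 72*2²) - 1*4365 = (-72 - 72*4) - 4365 = (-72 - 288) - 4365 = -360 - 4365 = -4725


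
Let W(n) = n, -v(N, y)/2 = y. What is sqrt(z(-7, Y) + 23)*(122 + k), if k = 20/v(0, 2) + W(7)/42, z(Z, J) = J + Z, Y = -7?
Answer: 703/2 ≈ 351.50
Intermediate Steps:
v(N, y) = -2*y
k = -29/6 (k = 20/((-2*2)) + 7/42 = 20/(-4) + 7*(1/42) = 20*(-1/4) + 1/6 = -5 + 1/6 = -29/6 ≈ -4.8333)
sqrt(z(-7, Y) + 23)*(122 + k) = sqrt((-7 - 7) + 23)*(122 - 29/6) = sqrt(-14 + 23)*(703/6) = sqrt(9)*(703/6) = 3*(703/6) = 703/2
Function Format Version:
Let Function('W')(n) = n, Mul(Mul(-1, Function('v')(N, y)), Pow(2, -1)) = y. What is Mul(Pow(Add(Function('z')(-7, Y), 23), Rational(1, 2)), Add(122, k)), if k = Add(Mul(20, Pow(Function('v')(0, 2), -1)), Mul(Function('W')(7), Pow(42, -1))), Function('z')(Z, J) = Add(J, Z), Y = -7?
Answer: Rational(703, 2) ≈ 351.50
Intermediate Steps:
Function('v')(N, y) = Mul(-2, y)
k = Rational(-29, 6) (k = Add(Mul(20, Pow(Mul(-2, 2), -1)), Mul(7, Pow(42, -1))) = Add(Mul(20, Pow(-4, -1)), Mul(7, Rational(1, 42))) = Add(Mul(20, Rational(-1, 4)), Rational(1, 6)) = Add(-5, Rational(1, 6)) = Rational(-29, 6) ≈ -4.8333)
Mul(Pow(Add(Function('z')(-7, Y), 23), Rational(1, 2)), Add(122, k)) = Mul(Pow(Add(Add(-7, -7), 23), Rational(1, 2)), Add(122, Rational(-29, 6))) = Mul(Pow(Add(-14, 23), Rational(1, 2)), Rational(703, 6)) = Mul(Pow(9, Rational(1, 2)), Rational(703, 6)) = Mul(3, Rational(703, 6)) = Rational(703, 2)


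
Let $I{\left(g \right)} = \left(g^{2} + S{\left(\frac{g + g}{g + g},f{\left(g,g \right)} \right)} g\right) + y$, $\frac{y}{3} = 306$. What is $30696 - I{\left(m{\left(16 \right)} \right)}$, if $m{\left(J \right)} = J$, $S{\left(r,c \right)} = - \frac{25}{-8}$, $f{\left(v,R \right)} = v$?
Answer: $29472$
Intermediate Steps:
$S{\left(r,c \right)} = \frac{25}{8}$ ($S{\left(r,c \right)} = \left(-25\right) \left(- \frac{1}{8}\right) = \frac{25}{8}$)
$y = 918$ ($y = 3 \cdot 306 = 918$)
$I{\left(g \right)} = 918 + g^{2} + \frac{25 g}{8}$ ($I{\left(g \right)} = \left(g^{2} + \frac{25 g}{8}\right) + 918 = 918 + g^{2} + \frac{25 g}{8}$)
$30696 - I{\left(m{\left(16 \right)} \right)} = 30696 - \left(918 + 16^{2} + \frac{25}{8} \cdot 16\right) = 30696 - \left(918 + 256 + 50\right) = 30696 - 1224 = 29472$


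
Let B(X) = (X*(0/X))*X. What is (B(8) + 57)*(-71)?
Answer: -4047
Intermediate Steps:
B(X) = 0 (B(X) = (X*0)*X = 0*X = 0)
(B(8) + 57)*(-71) = (0 + 57)*(-71) = 57*(-71) = -4047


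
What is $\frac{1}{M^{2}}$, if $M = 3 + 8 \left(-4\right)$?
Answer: $\frac{1}{841} \approx 0.0011891$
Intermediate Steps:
$M = -29$ ($M = 3 - 32 = -29$)
$\frac{1}{M^{2}} = \frac{1}{\left(-29\right)^{2}} = \frac{1}{841}$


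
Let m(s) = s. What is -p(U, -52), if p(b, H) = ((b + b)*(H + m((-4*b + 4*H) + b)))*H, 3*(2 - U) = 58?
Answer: 1124864/3 ≈ 3.7495e+5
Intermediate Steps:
U = -52/3 (U = 2 - ⅓*58 = 2 - 58/3 = -52/3 ≈ -17.333)
p(b, H) = 2*H*b*(-3*b + 5*H) (p(b, H) = ((b + b)*(H + ((-4*b + 4*H) + b)))*H = ((2*b)*(H + (-3*b + 4*H)))*H = ((2*b)*(-3*b + 5*H))*H = (2*b*(-3*b + 5*H))*H = 2*H*b*(-3*b + 5*H))
-p(U, -52) = -2*(-52)*(-52)*(-3*(-52/3) + 5*(-52))/3 = -2*(-52)*(-52)*(52 - 260)/3 = -2*(-52)*(-52)*(-208)/3 = -1*(-1124864/3) = 1124864/3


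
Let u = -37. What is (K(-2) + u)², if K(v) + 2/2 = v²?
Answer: 1156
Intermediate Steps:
K(v) = -1 + v²
(K(-2) + u)² = ((-1 + (-2)²) - 37)² = ((-1 + 4) - 37)² = (3 - 37)² = (-34)² = 1156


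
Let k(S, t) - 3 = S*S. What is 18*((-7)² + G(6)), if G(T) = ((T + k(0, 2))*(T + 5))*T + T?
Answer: 11682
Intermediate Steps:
k(S, t) = 3 + S² (k(S, t) = 3 + S*S = 3 + S²)
G(T) = T + T*(3 + T)*(5 + T) (G(T) = ((T + (3 + 0²))*(T + 5))*T + T = ((T + (3 + 0))*(5 + T))*T + T = ((T + 3)*(5 + T))*T + T = ((3 + T)*(5 + T))*T + T = T*(3 + T)*(5 + T) + T = T + T*(3 + T)*(5 + T))
18*((-7)² + G(6)) = 18*((-7)² + 6*(16 + 6² + 8*6)) = 18*(49 + 6*(16 + 36 + 48)) = 18*(49 + 6*100) = 18*(49 + 600) = 18*649 = 11682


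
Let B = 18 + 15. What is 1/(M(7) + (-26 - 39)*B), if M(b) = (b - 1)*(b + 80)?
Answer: -1/1623 ≈ -0.00061614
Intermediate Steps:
B = 33
M(b) = (-1 + b)*(80 + b)
1/(M(7) + (-26 - 39)*B) = 1/((-80 + 7² + 79*7) + (-26 - 39)*33) = 1/((-80 + 49 + 553) - 65*33) = 1/(522 - 2145) = 1/(-1623) = -1/1623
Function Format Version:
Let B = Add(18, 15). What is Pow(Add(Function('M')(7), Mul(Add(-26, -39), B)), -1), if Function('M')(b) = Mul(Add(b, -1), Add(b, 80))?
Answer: Rational(-1, 1623) ≈ -0.00061614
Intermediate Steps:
B = 33
Function('M')(b) = Mul(Add(-1, b), Add(80, b))
Pow(Add(Function('M')(7), Mul(Add(-26, -39), B)), -1) = Pow(Add(Add(-80, Pow(7, 2), Mul(79, 7)), Mul(Add(-26, -39), 33)), -1) = Pow(Add(Add(-80, 49, 553), Mul(-65, 33)), -1) = Pow(Add(522, -2145), -1) = Pow(-1623, -1) = Rational(-1, 1623)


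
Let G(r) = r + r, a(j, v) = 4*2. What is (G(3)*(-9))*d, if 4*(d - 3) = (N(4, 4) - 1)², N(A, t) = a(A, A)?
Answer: -1647/2 ≈ -823.50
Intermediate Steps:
a(j, v) = 8
N(A, t) = 8
G(r) = 2*r
d = 61/4 (d = 3 + (8 - 1)²/4 = 3 + (¼)*7² = 3 + (¼)*49 = 3 + 49/4 = 61/4 ≈ 15.250)
(G(3)*(-9))*d = ((2*3)*(-9))*(61/4) = (6*(-9))*(61/4) = -54*61/4 = -1647/2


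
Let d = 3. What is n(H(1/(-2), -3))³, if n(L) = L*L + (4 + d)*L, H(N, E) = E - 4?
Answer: 0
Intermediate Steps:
H(N, E) = -4 + E
n(L) = L² + 7*L (n(L) = L*L + (4 + 3)*L = L² + 7*L)
n(H(1/(-2), -3))³ = ((-4 - 3)*(7 + (-4 - 3)))³ = (-7*(7 - 7))³ = (-7*0)³ = 0³ = 0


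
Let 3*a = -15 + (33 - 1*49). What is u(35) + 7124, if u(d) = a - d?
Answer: 21236/3 ≈ 7078.7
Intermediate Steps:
a = -31/3 (a = (-15 + (33 - 1*49))/3 = (-15 + (33 - 49))/3 = (-15 - 16)/3 = (⅓)*(-31) = -31/3 ≈ -10.333)
u(d) = -31/3 - d
u(35) + 7124 = (-31/3 - 1*35) + 7124 = (-31/3 - 35) + 7124 = -136/3 + 7124 = 21236/3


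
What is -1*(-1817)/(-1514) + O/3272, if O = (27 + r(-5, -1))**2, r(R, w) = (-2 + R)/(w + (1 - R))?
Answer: -15478153/15480650 ≈ -0.99984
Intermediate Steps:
r(R, w) = (-2 + R)/(1 + w - R)
O = 16384/25 (O = (27 + (-2 - 5)/(1 - 1 - 1*(-5)))**2 = (27 - 7/(1 - 1 + 5))**2 = (27 - 7/5)**2 = (128/5)**2 = 16384/25 ≈ 655.36)
-1*(-1817)/(-1514) + O/3272 = -1*(-1817)/(-1514) + (16384/25)/3272 = 1817*(-1/1514) + (16384/25)*(1/3272) = -1817/1514 + 2048/10225 = -15478153/15480650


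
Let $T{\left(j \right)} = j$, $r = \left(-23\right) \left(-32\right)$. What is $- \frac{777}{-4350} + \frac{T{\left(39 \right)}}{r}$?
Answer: $\frac{123587}{533600} \approx 0.23161$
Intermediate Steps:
$r = 736$
$- \frac{777}{-4350} + \frac{T{\left(39 \right)}}{r} = - \frac{777}{-4350} + \frac{39}{736} = \left(-777\right) \left(- \frac{1}{4350}\right) + 39 \cdot \frac{1}{736} = \frac{259}{1450} + \frac{39}{736} = \frac{123587}{533600}$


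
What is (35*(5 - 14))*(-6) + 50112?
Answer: 52002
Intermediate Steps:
(35*(5 - 14))*(-6) + 50112 = (35*(-9))*(-6) + 50112 = -315*(-6) + 50112 = 1890 + 50112 = 52002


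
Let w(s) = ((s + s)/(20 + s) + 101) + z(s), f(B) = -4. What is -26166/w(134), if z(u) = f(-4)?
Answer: -2014782/7603 ≈ -265.00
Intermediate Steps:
z(u) = -4
w(s) = 97 + 2*s/(20 + s) (w(s) = ((s + s)/(20 + s) + 101) - 4 = ((2*s)/(20 + s) + 101) - 4 = (2*s/(20 + s) + 101) - 4 = (101 + 2*s/(20 + s)) - 4 = 97 + 2*s/(20 + s))
-26166/w(134) = -26166*(20 + 134)/(1940 + 99*134) = -26166*154/(1940 + 13266) = -26166/((1/154)*15206) = -26166/7603/77 = -26166*77/7603 = -2014782/7603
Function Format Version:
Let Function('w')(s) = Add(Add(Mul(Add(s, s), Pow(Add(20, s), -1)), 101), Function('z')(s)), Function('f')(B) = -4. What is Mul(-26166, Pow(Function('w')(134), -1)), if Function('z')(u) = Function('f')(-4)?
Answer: Rational(-2014782, 7603) ≈ -265.00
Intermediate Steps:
Function('z')(u) = -4
Function('w')(s) = Add(97, Mul(2, s, Pow(Add(20, s), -1))) (Function('w')(s) = Add(Add(Mul(Add(s, s), Pow(Add(20, s), -1)), 101), -4) = Add(Add(Mul(Mul(2, s), Pow(Add(20, s), -1)), 101), -4) = Add(Add(Mul(2, s, Pow(Add(20, s), -1)), 101), -4) = Add(Add(101, Mul(2, s, Pow(Add(20, s), -1))), -4) = Add(97, Mul(2, s, Pow(Add(20, s), -1))))
Mul(-26166, Pow(Function('w')(134), -1)) = Mul(-26166, Pow(Mul(Pow(Add(20, 134), -1), Add(1940, Mul(99, 134))), -1)) = Mul(-26166, Pow(Mul(Pow(154, -1), Add(1940, 13266)), -1)) = Mul(-26166, Pow(Mul(Rational(1, 154), 15206), -1)) = Mul(-26166, Pow(Rational(7603, 77), -1)) = Mul(-26166, Rational(77, 7603)) = Rational(-2014782, 7603)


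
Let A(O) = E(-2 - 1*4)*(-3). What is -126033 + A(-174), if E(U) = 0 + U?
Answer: -126015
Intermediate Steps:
E(U) = U
A(O) = 18 (A(O) = (-2 - 1*4)*(-3) = (-2 - 4)*(-3) = -6*(-3) = 18)
-126033 + A(-174) = -126033 + 18 = -126015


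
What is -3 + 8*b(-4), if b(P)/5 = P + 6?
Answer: 77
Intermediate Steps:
b(P) = 30 + 5*P (b(P) = 5*(P + 6) = 5*(6 + P) = 30 + 5*P)
-3 + 8*b(-4) = -3 + 8*(30 + 5*(-4)) = -3 + 8*(30 - 20) = -3 + 8*10 = -3 + 80 = 77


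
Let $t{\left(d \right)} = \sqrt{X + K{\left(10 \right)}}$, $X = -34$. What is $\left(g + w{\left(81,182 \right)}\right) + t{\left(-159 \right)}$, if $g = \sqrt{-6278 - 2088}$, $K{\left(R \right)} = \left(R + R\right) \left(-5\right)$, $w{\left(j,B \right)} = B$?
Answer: $182 + i \sqrt{134} + i \sqrt{8366} \approx 182.0 + 103.04 i$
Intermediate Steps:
$K{\left(R \right)} = - 10 R$ ($K{\left(R \right)} = 2 R \left(-5\right) = - 10 R$)
$t{\left(d \right)} = i \sqrt{134}$ ($t{\left(d \right)} = \sqrt{-34 - 100} = \sqrt{-134} = i \sqrt{134}$)
$g = i \sqrt{8366}$ ($g = \sqrt{-8366} = i \sqrt{8366} \approx 91.466 i$)
$\left(g + w{\left(81,182 \right)}\right) + t{\left(-159 \right)} = \left(i \sqrt{8366} + 182\right) + i \sqrt{134} = \left(182 + i \sqrt{8366}\right) + i \sqrt{134} = 182 + i \sqrt{134} + i \sqrt{8366}$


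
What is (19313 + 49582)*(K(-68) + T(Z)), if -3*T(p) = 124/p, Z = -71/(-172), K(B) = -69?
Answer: -827314125/71 ≈ -1.1652e+7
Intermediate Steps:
Z = 71/172 (Z = -71*(-1/172) = 71/172 ≈ 0.41279)
T(p) = -124/(3*p)
(19313 + 49582)*(K(-68) + T(Z)) = (19313 + 49582)*(-69 - 124/(3*71/172)) = 68895*(-69 - 124/3*172/71) = 68895*(-69 - 21328/213) = 68895*(-36025/213) = -827314125/71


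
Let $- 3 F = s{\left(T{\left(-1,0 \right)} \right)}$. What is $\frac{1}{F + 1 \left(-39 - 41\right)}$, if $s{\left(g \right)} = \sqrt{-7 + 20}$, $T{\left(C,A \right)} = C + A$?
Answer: $- \frac{720}{57587} + \frac{3 \sqrt{13}}{57587} \approx -0.012315$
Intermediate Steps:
$T{\left(C,A \right)} = A + C$
$s{\left(g \right)} = \sqrt{13}$
$F = - \frac{\sqrt{13}}{3} \approx -1.2019$
$\frac{1}{F + 1 \left(-39 - 41\right)} = \frac{1}{- \frac{\sqrt{13}}{3} + 1 \left(-39 - 41\right)} = \frac{1}{- \frac{\sqrt{13}}{3} + 1 \left(-80\right)} = \frac{1}{- \frac{\sqrt{13}}{3} - 80} = \frac{1}{-80 - \frac{\sqrt{13}}{3}}$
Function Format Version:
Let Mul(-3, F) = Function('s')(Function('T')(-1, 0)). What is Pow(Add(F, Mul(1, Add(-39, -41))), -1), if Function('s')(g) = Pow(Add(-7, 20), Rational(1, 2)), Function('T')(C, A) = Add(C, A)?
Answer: Add(Rational(-720, 57587), Mul(Rational(3, 57587), Pow(13, Rational(1, 2)))) ≈ -0.012315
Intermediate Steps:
Function('T')(C, A) = Add(A, C)
Function('s')(g) = Pow(13, Rational(1, 2))
F = Mul(Rational(-1, 3), Pow(13, Rational(1, 2))) ≈ -1.2019
Pow(Add(F, Mul(1, Add(-39, -41))), -1) = Pow(Add(Mul(Rational(-1, 3), Pow(13, Rational(1, 2))), Mul(1, Add(-39, -41))), -1) = Pow(Add(Mul(Rational(-1, 3), Pow(13, Rational(1, 2))), Mul(1, -80)), -1) = Pow(Add(Mul(Rational(-1, 3), Pow(13, Rational(1, 2))), -80), -1) = Pow(Add(-80, Mul(Rational(-1, 3), Pow(13, Rational(1, 2)))), -1)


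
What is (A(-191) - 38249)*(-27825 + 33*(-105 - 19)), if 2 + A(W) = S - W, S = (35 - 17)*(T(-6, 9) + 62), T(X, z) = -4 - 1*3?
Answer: 1183163190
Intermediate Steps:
T(X, z) = -7 (T(X, z) = -4 - 3 = -7)
S = 990 (S = (35 - 17)*(-7 + 62) = 18*55 = 990)
A(W) = 988 - W (A(W) = -2 + (990 - W) = 988 - W)
(A(-191) - 38249)*(-27825 + 33*(-105 - 19)) = ((988 - 1*(-191)) - 38249)*(-27825 + 33*(-105 - 19)) = ((988 + 191) - 38249)*(-27825 + 33*(-124)) = (1179 - 38249)*(-27825 - 4092) = -37070*(-31917) = 1183163190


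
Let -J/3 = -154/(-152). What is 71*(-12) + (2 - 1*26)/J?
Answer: -64996/77 ≈ -844.10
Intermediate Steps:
J = -231/76 (J = -(-462)/(-152) = -(-462)*(-1)/152 = -3*77/76 = -231/76 ≈ -3.0395)
71*(-12) + (2 - 1*26)/J = 71*(-12) + (2 - 1*26)/(-231/76) = -852 + (2 - 26)*(-76/231) = -852 - 24*(-76/231) = -852 + 608/77 = -64996/77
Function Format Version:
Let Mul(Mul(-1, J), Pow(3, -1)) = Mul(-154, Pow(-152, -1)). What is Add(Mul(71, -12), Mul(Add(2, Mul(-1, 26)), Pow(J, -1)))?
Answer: Rational(-64996, 77) ≈ -844.10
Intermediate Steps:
J = Rational(-231, 76) (J = Mul(-3, Mul(-154, Pow(-152, -1))) = Mul(-3, Mul(-154, Rational(-1, 152))) = Mul(-3, Rational(77, 76)) = Rational(-231, 76) ≈ -3.0395)
Add(Mul(71, -12), Mul(Add(2, Mul(-1, 26)), Pow(J, -1))) = Add(Mul(71, -12), Mul(Add(2, Mul(-1, 26)), Pow(Rational(-231, 76), -1))) = Add(-852, Mul(Add(2, -26), Rational(-76, 231))) = Add(-852, Mul(-24, Rational(-76, 231))) = Add(-852, Rational(608, 77)) = Rational(-64996, 77)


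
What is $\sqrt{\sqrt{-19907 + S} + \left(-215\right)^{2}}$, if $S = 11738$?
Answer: $\sqrt{46225 + i \sqrt{8169}} \approx 215.0 + 0.21 i$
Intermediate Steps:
$\sqrt{\sqrt{-19907 + S} + \left(-215\right)^{2}} = \sqrt{\sqrt{-19907 + 11738} + \left(-215\right)^{2}} = \sqrt{\sqrt{-8169} + 46225} = \sqrt{i \sqrt{8169} + 46225} = \sqrt{46225 + i \sqrt{8169}}$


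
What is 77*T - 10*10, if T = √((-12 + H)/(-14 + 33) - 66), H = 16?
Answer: -100 + 1925*I*√38/19 ≈ -100.0 + 624.55*I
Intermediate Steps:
T = 25*I*√38/19 (T = √((-12 + 16)/(-14 + 33) - 66) = √(4/19 - 66) = √(-1250/19) = 25*I*√38/19 ≈ 8.1111*I)
77*T - 10*10 = 77*(25*I*√38/19) - 10*10 = 1925*I*√38/19 - 100 = -100 + 1925*I*√38/19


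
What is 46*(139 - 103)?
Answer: 1656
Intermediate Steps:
46*(139 - 103) = 46*36 = 1656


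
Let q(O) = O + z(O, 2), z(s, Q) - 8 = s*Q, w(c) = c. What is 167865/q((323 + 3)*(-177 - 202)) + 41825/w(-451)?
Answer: -15578310665/167164954 ≈ -93.191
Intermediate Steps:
z(s, Q) = 8 + Q*s (z(s, Q) = 8 + s*Q = 8 + Q*s)
q(O) = 8 + 3*O (q(O) = O + (8 + 2*O) = 8 + 3*O)
167865/q((323 + 3)*(-177 - 202)) + 41825/w(-451) = 167865/(8 + 3*((323 + 3)*(-177 - 202))) + 41825/(-451) = 167865/(8 + 3*(326*(-379))) + 41825*(-1/451) = 167865/(8 + 3*(-123554)) - 41825/451 = 167865/(8 - 370662) - 41825/451 = 167865/(-370654) - 41825/451 = 167865*(-1/370654) - 41825/451 = -167865/370654 - 41825/451 = -15578310665/167164954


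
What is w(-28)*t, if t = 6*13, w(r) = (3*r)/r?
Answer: 234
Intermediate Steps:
w(r) = 3
t = 78
w(-28)*t = 3*78 = 234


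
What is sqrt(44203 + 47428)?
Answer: sqrt(91631) ≈ 302.71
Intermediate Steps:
sqrt(44203 + 47428) = sqrt(91631)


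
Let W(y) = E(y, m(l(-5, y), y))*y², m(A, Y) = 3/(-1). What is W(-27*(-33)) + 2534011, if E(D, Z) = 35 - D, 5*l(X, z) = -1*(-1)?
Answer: -677028125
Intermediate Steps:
l(X, z) = ⅕ (l(X, z) = (-1*(-1))/5 = (⅕)*1 = ⅕)
m(A, Y) = -3 (m(A, Y) = 3*(-1) = -3)
W(y) = y²*(35 - y) (W(y) = (35 - y)*y² = y²*(35 - y))
W(-27*(-33)) + 2534011 = (-27*(-33))²*(35 - (-27)*(-33)) + 2534011 = 891²*(35 - 1*891) + 2534011 = 793881*(35 - 891) + 2534011 = 793881*(-856) + 2534011 = -679562136 + 2534011 = -677028125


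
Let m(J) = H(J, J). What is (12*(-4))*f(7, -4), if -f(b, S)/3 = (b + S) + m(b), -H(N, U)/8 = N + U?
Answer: -15696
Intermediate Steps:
H(N, U) = -8*N - 8*U (H(N, U) = -8*(N + U) = -8*N - 8*U)
m(J) = -16*J (m(J) = -8*J - 8*J = -16*J)
f(b, S) = -3*S + 45*b (f(b, S) = -3*((b + S) - 16*b) = -3*((S + b) - 16*b) = -3*(S - 15*b) = -3*S + 45*b)
(12*(-4))*f(7, -4) = (12*(-4))*(-3*(-4) + 45*7) = -48*(12 + 315) = -48*327 = -15696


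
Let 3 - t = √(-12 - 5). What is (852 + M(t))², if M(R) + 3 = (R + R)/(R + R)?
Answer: 722500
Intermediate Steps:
t = 3 - I*√17 (t = 3 - √(-12 - 5) = 3 - √(-17) = 3 - I*√17 ≈ 3.0 - 4.1231*I)
M(R) = -2 (M(R) = -3 + (R + R)/(R + R) = -3 + (2*R)/((2*R)) = -3 + (2*R)*(1/(2*R)) = -3 + 1 = -2)
(852 + M(t))² = (852 - 2)² = 850² = 722500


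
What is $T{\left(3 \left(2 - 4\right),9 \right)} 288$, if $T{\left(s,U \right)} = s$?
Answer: $-1728$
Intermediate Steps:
$T{\left(3 \left(2 - 4\right),9 \right)} 288 = 3 \left(2 - 4\right) 288 = 3 \left(-2\right) 288 = \left(-6\right) 288 = -1728$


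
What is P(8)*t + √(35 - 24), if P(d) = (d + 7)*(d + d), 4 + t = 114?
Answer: 26400 + √11 ≈ 26403.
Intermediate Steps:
t = 110 (t = -4 + 114 = 110)
P(d) = 2*d*(7 + d) (P(d) = (7 + d)*(2*d) = 2*d*(7 + d))
P(8)*t + √(35 - 24) = (2*8*(7 + 8))*110 + √(35 - 24) = (2*8*15)*110 + √11 = 240*110 + √11 = 26400 + √11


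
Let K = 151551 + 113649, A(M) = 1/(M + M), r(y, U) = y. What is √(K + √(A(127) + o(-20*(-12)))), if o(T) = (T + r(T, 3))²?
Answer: √(17109643200 + 254*√14864486654)/254 ≈ 515.44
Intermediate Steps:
A(M) = 1/(2*M)
K = 265200
o(T) = 4*T² (o(T) = (T + T)² = (2*T)² = 4*T²)
√(K + √(A(127) + o(-20*(-12)))) = √(265200 + √((½)/127 + 4*(-20*(-12))²)) = √(265200 + √((½)*(1/127) + 4*240²)) = √(265200 + √(1/254 + 4*57600)) = √(265200 + √(1/254 + 230400)) = √(265200 + √(58521601/254)) = √(265200 + √14864486654/254)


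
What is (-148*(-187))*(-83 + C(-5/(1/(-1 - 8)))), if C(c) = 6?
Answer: -2131052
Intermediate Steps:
(-148*(-187))*(-83 + C(-5/(1/(-1 - 8)))) = (-148*(-187))*(-83 + 6) = 27676*(-77) = -2131052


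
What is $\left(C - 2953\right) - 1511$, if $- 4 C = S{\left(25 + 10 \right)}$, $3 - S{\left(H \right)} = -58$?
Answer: $- \frac{17917}{4} \approx -4479.3$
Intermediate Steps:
$S{\left(H \right)} = 61$ ($S{\left(H \right)} = 3 - -58 = 3 + 58 = 61$)
$C = - \frac{61}{4}$ ($C = \left(- \frac{1}{4}\right) 61 = - \frac{61}{4} \approx -15.25$)
$\left(C - 2953\right) - 1511 = \left(- \frac{61}{4} - 2953\right) - 1511 = - \frac{11873}{4} - 1511 = - \frac{17917}{4}$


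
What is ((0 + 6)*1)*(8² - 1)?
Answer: 378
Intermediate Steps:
((0 + 6)*1)*(8² - 1) = (6*1)*(64 - 1) = 6*63 = 378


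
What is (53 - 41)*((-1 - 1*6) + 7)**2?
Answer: 0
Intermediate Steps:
(53 - 41)*((-1 - 1*6) + 7)**2 = 12*((-1 - 6) + 7)**2 = 12*(-7 + 7)**2 = 12*0**2 = 12*0 = 0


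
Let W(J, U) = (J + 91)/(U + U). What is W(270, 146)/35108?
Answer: 361/10251536 ≈ 3.5214e-5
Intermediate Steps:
W(J, U) = (91 + J)/(2*U) (W(J, U) = (91 + J)/((2*U)) = (91 + J)*(1/(2*U)) = (91 + J)/(2*U))
W(270, 146)/35108 = ((1/2)*(91 + 270)/146)/35108 = ((1/2)*(1/146)*361)*(1/35108) = (361/292)*(1/35108) = 361/10251536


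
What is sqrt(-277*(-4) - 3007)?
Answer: 3*I*sqrt(211) ≈ 43.578*I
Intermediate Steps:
sqrt(-277*(-4) - 3007) = sqrt(1108 - 3007) = sqrt(-1899) = 3*I*sqrt(211)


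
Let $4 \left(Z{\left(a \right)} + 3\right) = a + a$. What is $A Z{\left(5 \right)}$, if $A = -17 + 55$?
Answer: $-19$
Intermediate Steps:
$A = 38$
$Z{\left(a \right)} = -3 + \frac{a}{2}$ ($Z{\left(a \right)} = -3 + \frac{a + a}{4} = -3 + \frac{2 a}{4} = -3 + \frac{a}{2}$)
$A Z{\left(5 \right)} = 38 \left(-3 + \frac{1}{2} \cdot 5\right) = 38 \left(-3 + \frac{5}{2}\right) = 38 \left(- \frac{1}{2}\right) = -19$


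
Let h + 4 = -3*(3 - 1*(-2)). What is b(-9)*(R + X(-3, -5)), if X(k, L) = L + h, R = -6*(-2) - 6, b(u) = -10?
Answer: 180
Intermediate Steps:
h = -19 (h = -4 - 3*(3 - 1*(-2)) = -4 - 3*(3 + 2) = -4 - 3*5 = -4 - 15 = -19)
R = 6 (R = 12 - 6 = 6)
X(k, L) = -19 + L (X(k, L) = L - 19 = -19 + L)
b(-9)*(R + X(-3, -5)) = -10*(6 + (-19 - 5)) = -10*(6 - 24) = -10*(-18) = 180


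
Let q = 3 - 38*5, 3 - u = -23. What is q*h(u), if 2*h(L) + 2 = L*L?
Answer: -63019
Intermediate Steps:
u = 26 (u = 3 - 1*(-23) = 3 + 23 = 26)
h(L) = -1 + L**2/2 (h(L) = -1 + (L*L)/2 = -1 + L**2/2)
q = -187 (q = 3 - 190 = -187)
q*h(u) = -187*(-1 + (1/2)*26**2) = -187*(-1 + (1/2)*676) = -187*(-1 + 338) = -187*337 = -63019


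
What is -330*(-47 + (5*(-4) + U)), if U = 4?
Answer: 20790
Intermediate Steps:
-330*(-47 + (5*(-4) + U)) = -330*(-47 + (5*(-4) + 4)) = -330*(-47 + (-20 + 4)) = -330*(-47 - 16) = -330*(-63) = 20790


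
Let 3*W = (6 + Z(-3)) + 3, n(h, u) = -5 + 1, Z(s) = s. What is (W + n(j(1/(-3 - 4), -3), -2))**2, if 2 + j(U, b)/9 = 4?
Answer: 4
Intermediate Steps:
j(U, b) = 18 (j(U, b) = -18 + 9*4 = -18 + 36 = 18)
n(h, u) = -4
W = 2 (W = ((6 - 3) + 3)/3 = (3 + 3)/3 = (1/3)*6 = 2)
(W + n(j(1/(-3 - 4), -3), -2))**2 = (2 - 4)**2 = (-2)**2 = 4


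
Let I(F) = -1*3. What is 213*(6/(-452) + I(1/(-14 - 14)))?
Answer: -145053/226 ≈ -641.83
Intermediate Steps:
I(F) = -3
213*(6/(-452) + I(1/(-14 - 14))) = 213*(6/(-452) - 3) = 213*(6*(-1/452) - 3) = 213*(-3/226 - 3) = 213*(-681/226) = -145053/226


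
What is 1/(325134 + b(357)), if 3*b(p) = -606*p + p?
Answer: 1/253139 ≈ 3.9504e-6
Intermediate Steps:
b(p) = -605*p/3 (b(p) = (-606*p + p)/3 = (-605*p)/3 = -605*p/3)
1/(325134 + b(357)) = 1/(325134 - 605/3*357) = 1/(325134 - 71995) = 1/253139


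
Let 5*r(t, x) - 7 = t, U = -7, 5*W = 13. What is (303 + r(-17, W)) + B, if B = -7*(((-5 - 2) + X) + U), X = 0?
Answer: 399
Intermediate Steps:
W = 13/5 (W = (1/5)*13 = 13/5 ≈ 2.6000)
r(t, x) = 7/5 + t/5
B = 98 (B = -7*(((-5 - 2) + 0) - 7) = -7*((-7 + 0) - 7) = -7*(-7 - 7) = -7*(-14) = 98)
(303 + r(-17, W)) + B = (303 + (7/5 + (1/5)*(-17))) + 98 = (303 + (7/5 - 17/5)) + 98 = (303 - 2) + 98 = 301 + 98 = 399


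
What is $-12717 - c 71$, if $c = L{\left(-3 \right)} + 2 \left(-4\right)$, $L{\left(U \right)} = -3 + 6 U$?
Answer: $-10658$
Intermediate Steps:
$c = -29$ ($c = \left(-3 + 6 \left(-3\right)\right) + 2 \left(-4\right) = \left(-3 - 18\right) - 8 = -21 - 8 = -29$)
$-12717 - c 71 = -12717 - \left(-29\right) 71 = -12717 - -2059 = -12717 + 2059 = -10658$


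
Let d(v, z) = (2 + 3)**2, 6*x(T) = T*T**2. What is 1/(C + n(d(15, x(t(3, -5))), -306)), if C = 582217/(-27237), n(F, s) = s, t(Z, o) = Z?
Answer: -27237/8916739 ≈ -0.0030546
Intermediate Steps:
x(T) = T**3/6 (x(T) = (T*T**2)/6 = T**3/6)
d(v, z) = 25 (d(v, z) = 5**2 = 25)
C = -582217/27237 (C = 582217*(-1/27237) = -582217/27237 ≈ -21.376)
1/(C + n(d(15, x(t(3, -5))), -306)) = 1/(-582217/27237 - 306) = 1/(-8916739/27237) = -27237/8916739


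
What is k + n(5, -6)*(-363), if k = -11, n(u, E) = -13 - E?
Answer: 2530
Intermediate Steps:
k + n(5, -6)*(-363) = -11 + (-13 - 1*(-6))*(-363) = -11 + (-13 + 6)*(-363) = -11 - 7*(-363) = -11 + 2541 = 2530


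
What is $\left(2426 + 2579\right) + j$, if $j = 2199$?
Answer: $7204$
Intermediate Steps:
$\left(2426 + 2579\right) + j = \left(2426 + 2579\right) + 2199 = 5005 + 2199 = 7204$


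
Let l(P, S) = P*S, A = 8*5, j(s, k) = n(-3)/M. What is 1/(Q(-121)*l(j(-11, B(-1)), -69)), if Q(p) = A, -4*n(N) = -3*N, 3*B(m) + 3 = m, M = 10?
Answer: 1/621 ≈ 0.0016103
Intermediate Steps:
B(m) = -1 + m/3
n(N) = 3*N/4 (n(N) = -(-3)*N/4 = 3*N/4)
j(s, k) = -9/40 (j(s, k) = ((¾)*(-3))/10 = -9/4*⅒ = -9/40)
A = 40
Q(p) = 40
1/(Q(-121)*l(j(-11, B(-1)), -69)) = 1/(40*((-9/40*(-69)))) = 1/(40*(621/40)) = (1/40)*(40/621) = 1/621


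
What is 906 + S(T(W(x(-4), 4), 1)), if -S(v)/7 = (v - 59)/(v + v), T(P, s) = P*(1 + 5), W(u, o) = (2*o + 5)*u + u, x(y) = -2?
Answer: 43261/48 ≈ 901.27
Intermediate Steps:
W(u, o) = u + u*(5 + 2*o) (W(u, o) = (5 + 2*o)*u + u = u*(5 + 2*o) + u = u + u*(5 + 2*o))
T(P, s) = 6*P (T(P, s) = P*6 = 6*P)
S(v) = -7*(-59 + v)/(2*v) (S(v) = -7*(v - 59)/(v + v) = -7*(-59 + v)/(2*v))
906 + S(T(W(x(-4), 4), 1)) = 906 + 7*(59 - 6*2*(-2)*(3 + 4))/(2*((6*(2*(-2)*(3 + 4))))) = 906 + 7*(59 - 6*2*(-2)*7)/(2*((6*(2*(-2)*7)))) = 906 + 7*(59 - 6*(-28))/(2*((6*(-28)))) = 906 + (7/2)*(59 - 1*(-168))/(-168) = 906 + (7/2)*(-1/168)*(59 + 168) = 906 + (7/2)*(-1/168)*227 = 906 - 227/48 = 43261/48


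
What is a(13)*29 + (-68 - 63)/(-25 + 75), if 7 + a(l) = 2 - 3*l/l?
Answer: -11731/50 ≈ -234.62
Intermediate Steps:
a(l) = -8 (a(l) = -7 + (2 - 3*l/l) = -7 + (2 - 3*1) = -7 + (2 - 3) = -7 - 1 = -8)
a(13)*29 + (-68 - 63)/(-25 + 75) = -8*29 + (-68 - 63)/(-25 + 75) = -232 - 131/50 = -11731/50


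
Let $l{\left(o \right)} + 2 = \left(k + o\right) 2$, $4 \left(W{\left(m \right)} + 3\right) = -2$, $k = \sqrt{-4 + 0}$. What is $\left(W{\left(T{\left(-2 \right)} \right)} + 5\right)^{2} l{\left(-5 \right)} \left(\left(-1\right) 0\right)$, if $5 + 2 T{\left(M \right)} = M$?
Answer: $0$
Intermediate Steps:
$T{\left(M \right)} = - \frac{5}{2} + \frac{M}{2}$
$k = 2 i$ ($k = \sqrt{-4} = 2 i \approx 2.0 i$)
$W{\left(m \right)} = - \frac{7}{2}$ ($W{\left(m \right)} = -3 + \frac{1}{4} \left(-2\right) = -3 - \frac{1}{2} = - \frac{7}{2}$)
$l{\left(o \right)} = -2 + 2 o + 4 i$ ($l{\left(o \right)} = -2 + \left(2 i + o\right) 2 = -2 + \left(o + 2 i\right) 2 = -2 + \left(2 o + 4 i\right) = -2 + 2 o + 4 i$)
$\left(W{\left(T{\left(-2 \right)} \right)} + 5\right)^{2} l{\left(-5 \right)} \left(\left(-1\right) 0\right) = \left(- \frac{7}{2} + 5\right)^{2} \left(-2 + 2 \left(-5\right) + 4 i\right) \left(\left(-1\right) 0\right) = \left(\frac{3}{2}\right)^{2} \left(-2 - 10 + 4 i\right) 0 = \frac{9 \left(-12 + 4 i\right)}{4} \cdot 0 = \left(-27 + 9 i\right) 0 = 0$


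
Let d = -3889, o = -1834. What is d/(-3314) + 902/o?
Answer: 2071599/3038938 ≈ 0.68169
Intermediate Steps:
d/(-3314) + 902/o = -3889/(-3314) + 902/(-1834) = -3889*(-1/3314) + 902*(-1/1834) = 3889/3314 - 451/917 = 2071599/3038938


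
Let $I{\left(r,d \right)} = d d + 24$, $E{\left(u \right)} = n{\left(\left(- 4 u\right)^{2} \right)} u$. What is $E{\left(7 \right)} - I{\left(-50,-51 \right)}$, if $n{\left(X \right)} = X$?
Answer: $2863$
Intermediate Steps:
$E{\left(u \right)} = 16 u^{3}$ ($E{\left(u \right)} = \left(- 4 u\right)^{2} u = 16 u^{2} u = 16 u^{3}$)
$I{\left(r,d \right)} = 24 + d^{2}$ ($I{\left(r,d \right)} = d^{2} + 24 = 24 + d^{2}$)
$E{\left(7 \right)} - I{\left(-50,-51 \right)} = 16 \cdot 7^{3} - \left(24 + \left(-51\right)^{2}\right) = 16 \cdot 343 - \left(24 + 2601\right) = 5488 - 2625 = 2863$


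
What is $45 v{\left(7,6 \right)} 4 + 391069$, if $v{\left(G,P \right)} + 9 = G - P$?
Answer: $389629$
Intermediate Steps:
$v{\left(G,P \right)} = -9 + G - P$ ($v{\left(G,P \right)} = -9 + \left(G - P\right) = -9 + G - P$)
$45 v{\left(7,6 \right)} 4 + 391069 = 45 \left(-9 + 7 - 6\right) 4 + 391069 = 45 \left(-8\right) 4 + 391069 = \left(-360\right) 4 + 391069 = -1440 + 391069 = 389629$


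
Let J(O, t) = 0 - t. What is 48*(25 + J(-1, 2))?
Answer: 1104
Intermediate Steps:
J(O, t) = -t
48*(25 + J(-1, 2)) = 48*(25 - 1*2) = 48*(25 - 2) = 48*23 = 1104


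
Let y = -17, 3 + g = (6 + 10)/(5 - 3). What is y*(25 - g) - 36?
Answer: -376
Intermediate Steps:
g = 5 (g = -3 + (6 + 10)/(5 - 3) = -3 + 16/2 = -3 + 16*(1/2) = -3 + 8 = 5)
y*(25 - g) - 36 = -17*(25 - 1*5) - 36 = -17*(25 - 5) - 36 = -17*20 - 36 = -340 - 36 = -376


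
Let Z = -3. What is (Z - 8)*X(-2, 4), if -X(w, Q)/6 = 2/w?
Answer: -66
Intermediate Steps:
X(w, Q) = -12/w
(Z - 8)*X(-2, 4) = (-3 - 8)*(-12/(-2)) = -(-132)*(-1)/2 = -11*6 = -66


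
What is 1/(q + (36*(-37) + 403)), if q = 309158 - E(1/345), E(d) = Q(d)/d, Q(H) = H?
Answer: 1/308228 ≈ 3.2444e-6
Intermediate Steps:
E(d) = 1 (E(d) = d/d = 1)
q = 309157 (q = 309158 - 1*1 = 309158 - 1 = 309157)
1/(q + (36*(-37) + 403)) = 1/(309157 + (36*(-37) + 403)) = 1/(309157 + (-1332 + 403)) = 1/(309157 - 929) = 1/308228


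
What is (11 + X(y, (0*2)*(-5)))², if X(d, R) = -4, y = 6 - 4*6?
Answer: 49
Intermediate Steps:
y = -18 (y = 6 - 24 = -18)
(11 + X(y, (0*2)*(-5)))² = (11 - 4)² = 7² = 49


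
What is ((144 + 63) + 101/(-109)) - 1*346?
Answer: -15252/109 ≈ -139.93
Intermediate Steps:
((144 + 63) + 101/(-109)) - 1*346 = (207 + 101*(-1/109)) - 346 = (207 - 101/109) - 346 = 22462/109 - 346 = -15252/109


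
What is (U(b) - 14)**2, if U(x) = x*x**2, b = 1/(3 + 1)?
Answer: 801025/4096 ≈ 195.56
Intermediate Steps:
b = 1/4 ≈ 0.25000
U(x) = x**3
(U(b) - 14)**2 = ((1/4)**3 - 14)**2 = (1/64 - 14)**2 = (-895/64)**2 = 801025/4096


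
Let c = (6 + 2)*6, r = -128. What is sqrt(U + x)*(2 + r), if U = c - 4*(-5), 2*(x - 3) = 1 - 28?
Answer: -63*sqrt(230) ≈ -955.44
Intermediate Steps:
c = 48 (c = 8*6 = 48)
x = -21/2 (x = 3 + (1 - 28)/2 = 3 + (1/2)*(-27) = 3 - 27/2 = -21/2 ≈ -10.500)
U = 68 (U = 48 - 4*(-5) = 48 - 1*(-20) = 48 + 20 = 68)
sqrt(U + x)*(2 + r) = sqrt(68 - 21/2)*(2 - 128) = sqrt(115/2)*(-126) = (sqrt(230)/2)*(-126) = -63*sqrt(230)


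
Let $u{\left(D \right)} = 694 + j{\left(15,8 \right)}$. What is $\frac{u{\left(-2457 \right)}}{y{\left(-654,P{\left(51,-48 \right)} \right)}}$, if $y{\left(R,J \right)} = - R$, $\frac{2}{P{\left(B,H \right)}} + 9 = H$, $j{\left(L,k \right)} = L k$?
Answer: $\frac{407}{327} \approx 1.2446$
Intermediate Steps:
$P{\left(B,H \right)} = \frac{2}{-9 + H}$
$u{\left(D \right)} = 814$ ($u{\left(D \right)} = 694 + 15 \cdot 8 = 694 + 120 = 814$)
$\frac{u{\left(-2457 \right)}}{y{\left(-654,P{\left(51,-48 \right)} \right)}} = \frac{814}{\left(-1\right) \left(-654\right)} = \frac{814}{654} = 814 \cdot \frac{1}{654} = \frac{407}{327}$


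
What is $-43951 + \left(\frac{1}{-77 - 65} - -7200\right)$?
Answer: $- \frac{5218643}{142} \approx -36751.0$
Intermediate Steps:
$-43951 + \left(\frac{1}{-77 - 65} - -7200\right) = -43951 + \left(\frac{1}{-142} + 7200\right) = -43951 + \left(- \frac{1}{142} + 7200\right) = -43951 + \frac{1022399}{142} = - \frac{5218643}{142}$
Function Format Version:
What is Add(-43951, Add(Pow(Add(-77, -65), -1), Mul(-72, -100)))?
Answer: Rational(-5218643, 142) ≈ -36751.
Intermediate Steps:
Add(-43951, Add(Pow(Add(-77, -65), -1), Mul(-72, -100))) = Add(-43951, Add(Pow(-142, -1), 7200)) = Add(-43951, Add(Rational(-1, 142), 7200)) = Add(-43951, Rational(1022399, 142)) = Rational(-5218643, 142)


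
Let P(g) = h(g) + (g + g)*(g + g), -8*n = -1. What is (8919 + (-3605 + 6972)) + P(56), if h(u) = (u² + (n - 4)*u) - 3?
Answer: 27746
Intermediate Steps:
n = ⅛ (n = -⅛*(-1) = ⅛ ≈ 0.12500)
h(u) = -3 + u² - 31*u/8 (h(u) = (u² + (⅛ - 4)*u) - 3 = (u² - 31*u/8) - 3 = -3 + u² - 31*u/8)
P(g) = -3 + 5*g² - 31*g/8 (P(g) = (-3 + g² - 31*g/8) + (g + g)*(g + g) = (-3 + g² - 31*g/8) + (2*g)*(2*g) = (-3 + g² - 31*g/8) + 4*g² = -3 + 5*g² - 31*g/8)
(8919 + (-3605 + 6972)) + P(56) = (8919 + (-3605 + 6972)) + (-3 + 5*56² - 31/8*56) = (8919 + 3367) + (-3 + 5*3136 - 217) = 12286 + (-3 + 15680 - 217) = 12286 + 15460 = 27746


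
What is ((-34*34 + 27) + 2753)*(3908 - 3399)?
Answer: 826616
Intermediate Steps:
((-34*34 + 27) + 2753)*(3908 - 3399) = ((-1156 + 27) + 2753)*509 = (-1129 + 2753)*509 = 1624*509 = 826616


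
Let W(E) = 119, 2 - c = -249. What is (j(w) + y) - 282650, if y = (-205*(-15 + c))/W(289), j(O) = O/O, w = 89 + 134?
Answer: -33683611/119 ≈ -2.8306e+5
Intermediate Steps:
c = 251 (c = 2 - 1*(-249) = 2 + 249 = 251)
w = 223
j(O) = 1
y = -48380/119 (y = -205*(-15 + 251)/119 = -205*236*(1/119) = -48380*1/119 = -48380/119 ≈ -406.55)
(j(w) + y) - 282650 = (1 - 48380/119) - 282650 = -48261/119 - 282650 = -33683611/119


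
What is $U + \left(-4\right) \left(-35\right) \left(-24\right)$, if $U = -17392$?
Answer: $-20752$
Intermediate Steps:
$U + \left(-4\right) \left(-35\right) \left(-24\right) = -17392 + \left(-4\right) \left(-35\right) \left(-24\right) = -17392 + 140 \left(-24\right) = -17392 - 3360 = -20752$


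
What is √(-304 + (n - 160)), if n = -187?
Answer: I*√651 ≈ 25.515*I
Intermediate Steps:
√(-304 + (n - 160)) = √(-304 + (-187 - 160)) = √(-304 - 347) = √(-651) = I*√651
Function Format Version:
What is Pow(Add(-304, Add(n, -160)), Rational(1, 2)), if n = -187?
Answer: Mul(I, Pow(651, Rational(1, 2))) ≈ Mul(25.515, I)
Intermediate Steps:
Pow(Add(-304, Add(n, -160)), Rational(1, 2)) = Pow(Add(-304, Add(-187, -160)), Rational(1, 2)) = Pow(Add(-304, -347), Rational(1, 2)) = Pow(-651, Rational(1, 2)) = Mul(I, Pow(651, Rational(1, 2)))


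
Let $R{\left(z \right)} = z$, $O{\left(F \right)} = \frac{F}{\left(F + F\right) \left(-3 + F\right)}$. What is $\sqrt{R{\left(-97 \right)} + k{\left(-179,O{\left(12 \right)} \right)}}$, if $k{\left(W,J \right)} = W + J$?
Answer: $\frac{i \sqrt{9934}}{6} \approx 16.612 i$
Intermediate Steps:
$O{\left(F \right)} = \frac{1}{2 \left(-3 + F\right)}$ ($O{\left(F \right)} = \frac{F}{2 F \left(-3 + F\right)} = F \frac{1}{2 F \left(-3 + F\right)} = \frac{1}{2 \left(-3 + F\right)}$)
$k{\left(W,J \right)} = J + W$
$\sqrt{R{\left(-97 \right)} + k{\left(-179,O{\left(12 \right)} \right)}} = \sqrt{-97 - \left(179 - \frac{1}{2 \left(-3 + 12\right)}\right)} = \sqrt{-97 - \left(179 - \frac{1}{2 \cdot 9}\right)} = \sqrt{-97 + \left(\frac{1}{2} \cdot \frac{1}{9} - 179\right)} = \sqrt{-97 + \left(\frac{1}{18} - 179\right)} = \sqrt{-97 - \frac{3221}{18}} = \sqrt{- \frac{4967}{18}} = \frac{i \sqrt{9934}}{6}$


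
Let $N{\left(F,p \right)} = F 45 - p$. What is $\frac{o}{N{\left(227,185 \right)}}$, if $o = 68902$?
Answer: $\frac{34451}{5015} \approx 6.8696$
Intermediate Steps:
$N{\left(F,p \right)} = - p + 45 F$ ($N{\left(F,p \right)} = 45 F - p = - p + 45 F$)
$\frac{o}{N{\left(227,185 \right)}} = \frac{68902}{\left(-1\right) 185 + 45 \cdot 227} = \frac{68902}{-185 + 10215} = \frac{68902}{10030} = 68902 \cdot \frac{1}{10030} = \frac{34451}{5015}$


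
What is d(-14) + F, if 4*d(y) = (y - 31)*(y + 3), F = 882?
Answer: 4023/4 ≈ 1005.8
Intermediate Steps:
d(y) = (-31 + y)*(3 + y)/4 (d(y) = ((y - 31)*(y + 3))/4 = ((-31 + y)*(3 + y))/4 = (-31 + y)*(3 + y)/4)
d(-14) + F = (-93/4 - 7*(-14) + (¼)*(-14)²) + 882 = (-93/4 + 98 + (¼)*196) + 882 = (-93/4 + 98 + 49) + 882 = 495/4 + 882 = 4023/4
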